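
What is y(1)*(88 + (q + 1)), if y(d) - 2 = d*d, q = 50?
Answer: 417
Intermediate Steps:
y(d) = 2 + d**2 (y(d) = 2 + d*d = 2 + d**2)
y(1)*(88 + (q + 1)) = (2 + 1**2)*(88 + (50 + 1)) = (2 + 1)*(88 + 51) = 3*139 = 417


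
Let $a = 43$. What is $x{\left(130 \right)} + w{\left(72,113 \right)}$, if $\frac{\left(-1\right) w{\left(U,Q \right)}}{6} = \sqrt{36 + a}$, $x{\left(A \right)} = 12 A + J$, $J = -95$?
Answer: $1465 - 6 \sqrt{79} \approx 1411.7$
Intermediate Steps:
$x{\left(A \right)} = -95 + 12 A$ ($x{\left(A \right)} = 12 A - 95 = -95 + 12 A$)
$w{\left(U,Q \right)} = - 6 \sqrt{79}$ ($w{\left(U,Q \right)} = - 6 \sqrt{36 + 43} = - 6 \sqrt{79}$)
$x{\left(130 \right)} + w{\left(72,113 \right)} = \left(-95 + 12 \cdot 130\right) - 6 \sqrt{79} = \left(-95 + 1560\right) - 6 \sqrt{79} = 1465 - 6 \sqrt{79}$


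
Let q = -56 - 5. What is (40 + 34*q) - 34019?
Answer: -36053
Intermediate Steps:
q = -61
(40 + 34*q) - 34019 = (40 + 34*(-61)) - 34019 = (40 - 2074) - 34019 = -2034 - 34019 = -36053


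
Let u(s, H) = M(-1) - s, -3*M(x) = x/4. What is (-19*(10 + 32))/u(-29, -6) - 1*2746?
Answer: -967930/349 ≈ -2773.4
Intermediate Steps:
M(x) = -x/12 (M(x) = -x/(3*4) = -x/12)
u(s, H) = 1/12 - s (u(s, H) = -1/12*(-1) - s = 1/12 - s)
(-19*(10 + 32))/u(-29, -6) - 1*2746 = (-19*(10 + 32))/(1/12 - 1*(-29)) - 1*2746 = (-19*42)/(1/12 + 29) - 2746 = -798/349/12 - 2746 = -798*12/349 - 2746 = -9576/349 - 2746 = -967930/349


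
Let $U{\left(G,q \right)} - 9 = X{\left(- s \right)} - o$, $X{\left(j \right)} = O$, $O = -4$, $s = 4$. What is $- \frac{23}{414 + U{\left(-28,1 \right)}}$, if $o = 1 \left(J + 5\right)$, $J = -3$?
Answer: $- \frac{23}{417} \approx -0.055156$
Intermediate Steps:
$X{\left(j \right)} = -4$
$o = 2$ ($o = 1 \left(-3 + 5\right) = 1 \cdot 2 = 2$)
$U{\left(G,q \right)} = 3$ ($U{\left(G,q \right)} = 9 - 6 = 3$)
$- \frac{23}{414 + U{\left(-28,1 \right)}} = - \frac{23}{414 + 3} = - \frac{23}{417}$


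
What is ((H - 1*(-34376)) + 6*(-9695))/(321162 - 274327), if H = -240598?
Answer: -264392/46835 ≈ -5.6452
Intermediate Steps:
((H - 1*(-34376)) + 6*(-9695))/(321162 - 274327) = ((-240598 - 1*(-34376)) + 6*(-9695))/(321162 - 274327) = ((-240598 + 34376) - 58170)/46835 = (-206222 - 58170)*(1/46835) = -264392*1/46835 = -264392/46835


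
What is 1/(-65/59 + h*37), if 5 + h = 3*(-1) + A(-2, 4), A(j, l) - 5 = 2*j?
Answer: -59/15346 ≈ -0.0038446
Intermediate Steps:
A(j, l) = 5 + 2*j
h = -7 (h = -5 + (3*(-1) + (5 + 2*(-2))) = -5 + (-3 + (5 - 4)) = -5 + (-3 + 1) = -5 - 2 = -7)
1/(-65/59 + h*37) = 1/(-65/59 - 7*37) = 1/(-65*1/59 - 259) = 1/(-65/59 - 259) = 1/(-15346/59) = -59/15346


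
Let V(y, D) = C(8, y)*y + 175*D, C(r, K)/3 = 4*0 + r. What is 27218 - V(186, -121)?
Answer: 43929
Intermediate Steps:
C(r, K) = 3*r (C(r, K) = 3*(4*0 + r) = 3*(0 + r) = 3*r)
V(y, D) = 24*y + 175*D (V(y, D) = (3*8)*y + 175*D = 24*y + 175*D)
27218 - V(186, -121) = 27218 - (24*186 + 175*(-121)) = 27218 - (4464 - 21175) = 27218 - 1*(-16711) = 27218 + 16711 = 43929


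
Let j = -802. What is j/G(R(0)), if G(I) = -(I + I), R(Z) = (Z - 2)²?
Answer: 401/4 ≈ 100.25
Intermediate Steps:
R(Z) = (-2 + Z)²
G(I) = -2*I
j/G(R(0)) = -802*(-1/(2*(-2 + 0)²)) = -802/((-2*(-2)²)) = -802/((-2*4)) = -802/(-8) = -802*(-⅛) = 401/4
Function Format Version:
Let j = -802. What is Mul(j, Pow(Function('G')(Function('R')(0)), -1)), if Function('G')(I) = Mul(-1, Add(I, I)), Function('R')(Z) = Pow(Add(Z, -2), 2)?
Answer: Rational(401, 4) ≈ 100.25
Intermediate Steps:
Function('R')(Z) = Pow(Add(-2, Z), 2)
Function('G')(I) = Mul(-2, I) (Function('G')(I) = Mul(-1, Mul(2, I)) = Mul(-2, I))
Mul(j, Pow(Function('G')(Function('R')(0)), -1)) = Mul(-802, Pow(Mul(-2, Pow(Add(-2, 0), 2)), -1)) = Mul(-802, Pow(Mul(-2, Pow(-2, 2)), -1)) = Mul(-802, Pow(Mul(-2, 4), -1)) = Mul(-802, Pow(-8, -1)) = Mul(-802, Rational(-1, 8)) = Rational(401, 4)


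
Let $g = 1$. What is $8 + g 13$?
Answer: $21$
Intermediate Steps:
$8 + g 13 = 8 + 1 \cdot 13 = 8 + 13 = 21$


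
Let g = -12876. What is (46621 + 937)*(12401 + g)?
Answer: -22590050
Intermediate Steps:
(46621 + 937)*(12401 + g) = (46621 + 937)*(12401 - 12876) = 47558*(-475) = -22590050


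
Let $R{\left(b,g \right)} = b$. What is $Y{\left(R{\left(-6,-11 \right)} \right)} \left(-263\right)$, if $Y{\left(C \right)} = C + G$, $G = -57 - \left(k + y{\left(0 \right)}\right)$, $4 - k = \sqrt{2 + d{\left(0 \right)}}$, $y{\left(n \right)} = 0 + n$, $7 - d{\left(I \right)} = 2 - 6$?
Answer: $17621 - 263 \sqrt{13} \approx 16673.0$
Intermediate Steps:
$d{\left(I \right)} = 11$ ($d{\left(I \right)} = 7 - \left(2 - 6\right) = 7 - -4 = 7 + 4 = 11$)
$y{\left(n \right)} = n$
$k = 4 - \sqrt{13}$ ($k = 4 - \sqrt{2 + 11} = 4 - \sqrt{13} \approx 0.39445$)
$G = -61 + \sqrt{13}$ ($G = -57 - \left(\left(4 - \sqrt{13}\right) + 0\right) = -57 - \left(4 - \sqrt{13}\right) = -61 + \sqrt{13} \approx -57.394$)
$Y{\left(C \right)} = -61 + C + \sqrt{13}$ ($Y{\left(C \right)} = C - \left(61 - \sqrt{13}\right) = -61 + C + \sqrt{13}$)
$Y{\left(R{\left(-6,-11 \right)} \right)} \left(-263\right) = \left(-61 - 6 + \sqrt{13}\right) \left(-263\right) = \left(-67 + \sqrt{13}\right) \left(-263\right) = 17621 - 263 \sqrt{13}$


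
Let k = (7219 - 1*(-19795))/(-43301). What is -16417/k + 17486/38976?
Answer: 989551413907/37603488 ≈ 26315.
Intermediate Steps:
k = -27014/43301 (k = (7219 + 19795)*(-1/43301) = 27014*(-1/43301) = -27014/43301 ≈ -0.62387)
-16417/k + 17486/38976 = -16417/(-27014/43301) + 17486/38976 = -16417*(-43301/27014) + 17486*(1/38976) = 710872517/27014 + 1249/2784 = 989551413907/37603488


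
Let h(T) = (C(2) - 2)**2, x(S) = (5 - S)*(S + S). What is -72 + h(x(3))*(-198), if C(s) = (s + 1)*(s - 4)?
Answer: -12744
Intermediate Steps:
C(s) = (1 + s)*(-4 + s)
x(S) = 2*S*(5 - S) (x(S) = (5 - S)*(2*S) = 2*S*(5 - S))
h(T) = 64 (h(T) = ((-4 + 2**2 - 3*2) - 2)**2 = ((-4 + 4 - 6) - 2)**2 = (-6 - 2)**2 = (-8)**2 = 64)
-72 + h(x(3))*(-198) = -72 + 64*(-198) = -72 - 12672 = -12744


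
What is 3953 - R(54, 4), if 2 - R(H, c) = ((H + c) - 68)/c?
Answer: 7897/2 ≈ 3948.5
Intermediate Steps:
R(H, c) = 2 - (-68 + H + c)/c (R(H, c) = 2 - ((H + c) - 68)/c = 2 - (-68 + H + c)/c)
3953 - R(54, 4) = 3953 - (68 + 4 - 1*54)/4 = 3953 - (68 + 4 - 54)/4 = 3953 - 18/4 = 3953 - 1*9/2 = 3953 - 9/2 = 7897/2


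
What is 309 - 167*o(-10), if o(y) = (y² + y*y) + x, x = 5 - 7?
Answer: -32757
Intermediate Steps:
x = -2
o(y) = -2 + 2*y² (o(y) = (y² + y*y) - 2 = (y² + y²) - 2 = 2*y² - 2 = -2 + 2*y²)
309 - 167*o(-10) = 309 - 167*(-2 + 2*(-10)²) = 309 - 167*(-2 + 2*100) = 309 - 167*(-2 + 200) = 309 - 167*198 = 309 - 33066 = -32757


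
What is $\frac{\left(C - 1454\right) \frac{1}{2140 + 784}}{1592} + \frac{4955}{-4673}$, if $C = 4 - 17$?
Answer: $- \frac{23072419931}{21752852384} \approx -1.0607$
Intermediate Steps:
$C = -13$ ($C = 4 - 17 = -13$)
$\frac{\left(C - 1454\right) \frac{1}{2140 + 784}}{1592} + \frac{4955}{-4673} = \frac{\left(-13 - 1454\right) \frac{1}{2140 + 784}}{1592} + \frac{4955}{-4673} = - \frac{1467}{2924} \cdot \frac{1}{1592} + 4955 \left(- \frac{1}{4673}\right) = \left(-1467\right) \frac{1}{2924} \cdot \frac{1}{1592} - \frac{4955}{4673} = \left(- \frac{1467}{2924}\right) \frac{1}{1592} - \frac{4955}{4673} = - \frac{1467}{4655008} - \frac{4955}{4673} = - \frac{23072419931}{21752852384}$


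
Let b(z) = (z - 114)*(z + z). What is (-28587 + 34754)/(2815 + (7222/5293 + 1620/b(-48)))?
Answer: 1566812688/715563281 ≈ 2.1896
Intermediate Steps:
b(z) = 2*z*(-114 + z) (b(z) = (-114 + z)*(2*z) = 2*z*(-114 + z))
(-28587 + 34754)/(2815 + (7222/5293 + 1620/b(-48))) = (-28587 + 34754)/(2815 + (7222/5293 + 1620/((2*(-48)*(-114 - 48))))) = 6167/(2815 + (7222*(1/5293) + 1620/((2*(-48)*(-162))))) = 6167/(2815 + (7222/5293 + 1620/15552)) = 6167/(2815 + (7222/5293 + 1620*(1/15552))) = 6167/(2815 + (7222/5293 + 5/48)) = 6167/(2815 + 373121/254064) = 6167/(715563281/254064) = 6167*(254064/715563281) = 1566812688/715563281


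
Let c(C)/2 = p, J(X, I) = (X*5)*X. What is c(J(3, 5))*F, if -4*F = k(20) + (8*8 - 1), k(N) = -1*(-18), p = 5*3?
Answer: -1215/2 ≈ -607.50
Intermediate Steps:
p = 15
k(N) = 18
J(X, I) = 5*X**2 (J(X, I) = (5*X)*X = 5*X**2)
c(C) = 30 (c(C) = 2*15 = 30)
F = -81/4 (F = -(18 + (8*8 - 1))/4 = -(18 + (64 - 1))/4 = -(18 + 63)/4 = -1/4*81 = -81/4 ≈ -20.250)
c(J(3, 5))*F = 30*(-81/4) = -1215/2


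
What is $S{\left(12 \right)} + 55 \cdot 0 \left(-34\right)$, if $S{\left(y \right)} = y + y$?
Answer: $24$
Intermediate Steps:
$S{\left(y \right)} = 2 y$
$S{\left(12 \right)} + 55 \cdot 0 \left(-34\right) = 2 \cdot 12 + 55 \cdot 0 \left(-34\right) = 24 + 55 \cdot 0 = 24 + 0 = 24$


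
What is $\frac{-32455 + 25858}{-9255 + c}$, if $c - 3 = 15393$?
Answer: $- \frac{2199}{2047} \approx -1.0743$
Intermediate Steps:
$c = 15396$ ($c = 3 + 15393 = 15396$)
$\frac{-32455 + 25858}{-9255 + c} = \frac{-32455 + 25858}{-9255 + 15396} = - \frac{6597}{6141} = \left(-6597\right) \frac{1}{6141} = - \frac{2199}{2047}$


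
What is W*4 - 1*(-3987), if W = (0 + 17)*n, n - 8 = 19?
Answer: 5823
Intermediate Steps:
n = 27 (n = 8 + 19 = 27)
W = 459 (W = (0 + 17)*27 = 17*27 = 459)
W*4 - 1*(-3987) = 459*4 - 1*(-3987) = 1836 + 3987 = 5823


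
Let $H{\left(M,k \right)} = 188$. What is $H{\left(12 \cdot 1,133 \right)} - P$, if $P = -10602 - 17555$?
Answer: $28345$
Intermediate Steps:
$P = -28157$ ($P = -10602 - 17555 = -28157$)
$H{\left(12 \cdot 1,133 \right)} - P = 188 - -28157 = 188 + 28157 = 28345$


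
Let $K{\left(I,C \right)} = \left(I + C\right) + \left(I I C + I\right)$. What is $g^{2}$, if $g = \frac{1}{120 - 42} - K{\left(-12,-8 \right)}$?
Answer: $\frac{8529076609}{6084} \approx 1.4019 \cdot 10^{6}$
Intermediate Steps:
$K{\left(I,C \right)} = C + 2 I + C I^{2}$ ($K{\left(I,C \right)} = \left(C + I\right) + \left(I^{2} C + I\right) = \left(C + I\right) + \left(C I^{2} + I\right) = \left(C + I\right) + \left(I + C I^{2}\right) = C + 2 I + C I^{2}$)
$g = \frac{92353}{78}$ ($g = \frac{1}{120 - 42} - \left(-8 + 2 \left(-12\right) - 8 \left(-12\right)^{2}\right) = \frac{1}{78} - \left(-8 - 24 - 1152\right) = \frac{1}{78} - -1184 = \frac{1}{78} + 1184 = \frac{92353}{78} \approx 1184.0$)
$g^{2} = \left(\frac{92353}{78}\right)^{2} = \frac{8529076609}{6084}$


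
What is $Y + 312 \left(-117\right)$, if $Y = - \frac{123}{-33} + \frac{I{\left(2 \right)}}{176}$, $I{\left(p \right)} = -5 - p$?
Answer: $- \frac{584005}{16} \approx -36500.0$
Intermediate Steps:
$Y = \frac{59}{16}$ ($Y = - \frac{123}{-33} + \frac{-5 - 2}{176} = \left(-123\right) \left(- \frac{1}{33}\right) + \left(-5 - 2\right) \frac{1}{176} = \frac{41}{11} - \frac{7}{176} = \frac{59}{16} \approx 3.6875$)
$Y + 312 \left(-117\right) = \frac{59}{16} + 312 \left(-117\right) = \frac{59}{16} - 36504 = - \frac{584005}{16}$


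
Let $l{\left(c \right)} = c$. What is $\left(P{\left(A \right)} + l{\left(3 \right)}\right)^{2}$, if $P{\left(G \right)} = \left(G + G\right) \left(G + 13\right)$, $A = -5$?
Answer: $5929$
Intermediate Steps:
$P{\left(G \right)} = 2 G \left(13 + G\right)$
$\left(P{\left(A \right)} + l{\left(3 \right)}\right)^{2} = \left(2 \left(-5\right) \left(13 - 5\right) + 3\right)^{2} = \left(2 \left(-5\right) 8 + 3\right)^{2} = \left(-80 + 3\right)^{2} = \left(-77\right)^{2} = 5929$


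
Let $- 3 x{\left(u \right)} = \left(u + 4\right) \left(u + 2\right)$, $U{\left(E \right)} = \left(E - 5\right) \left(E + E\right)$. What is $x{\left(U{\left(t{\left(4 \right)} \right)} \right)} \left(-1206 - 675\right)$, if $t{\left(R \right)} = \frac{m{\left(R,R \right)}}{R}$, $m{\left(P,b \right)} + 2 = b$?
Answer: $\frac{3135}{4} \approx 783.75$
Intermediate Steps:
$m{\left(P,b \right)} = -2 + b$
$t{\left(R \right)} = \frac{-2 + R}{R}$
$U{\left(E \right)} = 2 E \left(-5 + E\right)$ ($U{\left(E \right)} = \left(-5 + E\right) 2 E = 2 E \left(-5 + E\right)$)
$x{\left(u \right)} = - \frac{\left(2 + u\right) \left(4 + u\right)}{3}$ ($x{\left(u \right)} = - \frac{\left(u + 4\right) \left(u + 2\right)}{3} = - \frac{\left(4 + u\right) \left(2 + u\right)}{3} = - \frac{\left(2 + u\right) \left(4 + u\right)}{3}$)
$x{\left(U{\left(t{\left(4 \right)} \right)} \right)} \left(-1206 - 675\right) = \left(- \frac{8}{3} - 2 \cdot 2 \frac{-2 + 4}{4} \left(-5 + \frac{-2 + 4}{4}\right) - \frac{\left(2 \frac{-2 + 4}{4} \left(-5 + \frac{-2 + 4}{4}\right)\right)^{2}}{3}\right) \left(-1206 - 675\right) = \left(- \frac{8}{3} - 2 \cdot 2 \cdot \frac{1}{4} \cdot 2 \left(-5 + \frac{1}{4} \cdot 2\right) - \frac{\left(2 \cdot \frac{1}{4} \cdot 2 \left(-5 + \frac{1}{4} \cdot 2\right)\right)^{2}}{3}\right) \left(-1206 - 675\right) = \left(- \frac{8}{3} - 2 \cdot 2 \cdot \frac{1}{2} \left(-5 + \frac{1}{2}\right) - \frac{\left(2 \cdot \frac{1}{2} \left(-5 + \frac{1}{2}\right)\right)^{2}}{3}\right) \left(-1881\right) = \left(- \frac{8}{3} - 2 \cdot 2 \cdot \frac{1}{2} \left(- \frac{9}{2}\right) - \frac{\left(2 \cdot \frac{1}{2} \left(- \frac{9}{2}\right)\right)^{2}}{3}\right) \left(-1881\right) = \left(- \frac{8}{3} - -9 - \frac{\left(- \frac{9}{2}\right)^{2}}{3}\right) \left(-1881\right) = \left(- \frac{8}{3} + 9 - \frac{27}{4}\right) \left(-1881\right) = \left(- \frac{5}{12}\right) \left(-1881\right) = \frac{3135}{4}$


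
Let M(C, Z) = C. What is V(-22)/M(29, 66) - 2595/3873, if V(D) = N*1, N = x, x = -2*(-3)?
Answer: -17339/37439 ≈ -0.46313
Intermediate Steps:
x = 6
N = 6
V(D) = 6 (V(D) = 6*1 = 6)
V(-22)/M(29, 66) - 2595/3873 = 6/29 - 2595/3873 = 6*(1/29) - 2595*1/3873 = 6/29 - 865/1291 = -17339/37439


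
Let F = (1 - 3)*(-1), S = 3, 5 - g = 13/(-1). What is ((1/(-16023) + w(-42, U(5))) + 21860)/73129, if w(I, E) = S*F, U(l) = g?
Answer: 350358917/1171745967 ≈ 0.29901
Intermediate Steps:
g = 18 (g = 5 - 13/(-1) = 5 - 13*(-1) = 5 - 1*(-13) = 5 + 13 = 18)
U(l) = 18
F = 2 (F = -2*(-1) = 2)
w(I, E) = 6 (w(I, E) = 3*2 = 6)
((1/(-16023) + w(-42, U(5))) + 21860)/73129 = ((1/(-16023) + 6) + 21860)/73129 = ((-1/16023 + 6) + 21860)*(1/73129) = (96137/16023 + 21860)*(1/73129) = (350358917/16023)*(1/73129) = 350358917/1171745967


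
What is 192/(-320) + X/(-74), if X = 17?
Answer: -307/370 ≈ -0.82973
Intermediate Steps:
192/(-320) + X/(-74) = 192/(-320) + 17/(-74) = 192*(-1/320) + 17*(-1/74) = -3/5 - 17/74 = -307/370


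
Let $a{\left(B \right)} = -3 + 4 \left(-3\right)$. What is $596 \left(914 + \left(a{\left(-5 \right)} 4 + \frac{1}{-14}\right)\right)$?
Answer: $\frac{3562590}{7} \approx 5.0894 \cdot 10^{5}$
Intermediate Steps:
$a{\left(B \right)} = -15$ ($a{\left(B \right)} = -3 - 12 = -15$)
$596 \left(914 + \left(a{\left(-5 \right)} 4 + \frac{1}{-14}\right)\right) = 596 \left(914 + \left(\left(-15\right) 4 + \frac{1}{-14}\right)\right) = 596 \left(914 - \frac{841}{14}\right) = 596 \cdot \frac{11955}{14} = \frac{3562590}{7}$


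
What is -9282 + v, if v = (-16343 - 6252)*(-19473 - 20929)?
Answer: 912873908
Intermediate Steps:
v = 912883190 (v = -22595*(-40402) = 912883190)
-9282 + v = -9282 + 912883190 = 912873908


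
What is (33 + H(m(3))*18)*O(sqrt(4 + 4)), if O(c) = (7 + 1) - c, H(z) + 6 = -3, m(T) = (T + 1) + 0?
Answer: -1032 + 258*sqrt(2) ≈ -667.13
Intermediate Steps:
m(T) = 1 + T (m(T) = (1 + T) + 0 = 1 + T)
H(z) = -9 (H(z) = -6 - 3 = -9)
O(c) = 8 - c
(33 + H(m(3))*18)*O(sqrt(4 + 4)) = (33 - 9*18)*(8 - sqrt(4 + 4)) = (33 - 162)*(8 - sqrt(8)) = -129*(8 - 2*sqrt(2)) = -1032 + 258*sqrt(2)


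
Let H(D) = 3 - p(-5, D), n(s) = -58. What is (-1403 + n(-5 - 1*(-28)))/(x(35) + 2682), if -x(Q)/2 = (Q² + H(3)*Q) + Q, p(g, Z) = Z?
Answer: -487/54 ≈ -9.0185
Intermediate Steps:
H(D) = 3 - D
x(Q) = -2*Q - 2*Q² (x(Q) = -2*((Q² + (3 - 1*3)*Q) + Q) = -2*((Q² + (3 - 3)*Q) + Q) = -2*((Q² + 0*Q) + Q) = -2*((Q² + 0) + Q) = -2*(Q² + Q) = -2*(Q + Q²) = -2*Q - 2*Q²)
(-1403 + n(-5 - 1*(-28)))/(x(35) + 2682) = (-1403 - 58)/(-2*35*(1 + 35) + 2682) = -1461/(-2*35*36 + 2682) = -1461/(-2520 + 2682) = -1461/162 = -1461*1/162 = -487/54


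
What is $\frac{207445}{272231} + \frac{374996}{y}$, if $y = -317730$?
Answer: $- \frac{18087018113}{43247977815} \approx -0.41822$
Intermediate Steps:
$\frac{207445}{272231} + \frac{374996}{y} = \frac{207445}{272231} + \frac{374996}{-317730} = 207445 \cdot \frac{1}{272231} + 374996 \left(- \frac{1}{317730}\right) = \frac{207445}{272231} - \frac{187498}{158865} = - \frac{18087018113}{43247977815}$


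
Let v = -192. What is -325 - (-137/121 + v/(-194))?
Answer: -3812852/11737 ≈ -324.86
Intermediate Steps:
-325 - (-137/121 + v/(-194)) = -325 - (-137/121 - 192/(-194)) = -325 - (-137*1/121 - 192*(-1/194)) = -325 - (-137/121 + 96/97) = -325 - 1*(-1673/11737) = -325 + 1673/11737 = -3812852/11737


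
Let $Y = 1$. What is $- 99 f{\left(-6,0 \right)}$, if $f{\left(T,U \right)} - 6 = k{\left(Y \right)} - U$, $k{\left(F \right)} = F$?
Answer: $-693$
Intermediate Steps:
$f{\left(T,U \right)} = 7 - U$ ($f{\left(T,U \right)} = 6 - \left(-1 + U\right) = 7 - U$)
$- 99 f{\left(-6,0 \right)} = - 99 \left(7 - 0\right) = - 99 \left(7 + 0\right) = \left(-99\right) 7 = -693$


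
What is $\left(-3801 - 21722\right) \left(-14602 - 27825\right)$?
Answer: $1082864321$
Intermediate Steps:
$\left(-3801 - 21722\right) \left(-14602 - 27825\right) = \left(-25523\right) \left(-42427\right) = 1082864321$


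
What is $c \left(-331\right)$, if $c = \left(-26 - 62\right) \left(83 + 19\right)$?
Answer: $2971056$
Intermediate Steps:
$c = -8976$ ($c = \left(-88\right) 102 = -8976$)
$c \left(-331\right) = \left(-8976\right) \left(-331\right) = 2971056$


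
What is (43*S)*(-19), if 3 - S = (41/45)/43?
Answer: -109516/45 ≈ -2433.7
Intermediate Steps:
S = 5764/1935 (S = 3 - 41/45/43 = 3 - 41*(1/45)/43 = 3 - 41/(45*43) = 3 - 1*41/1935 = 3 - 41/1935 = 5764/1935 ≈ 2.9788)
(43*S)*(-19) = (43*(5764/1935))*(-19) = (5764/45)*(-19) = -109516/45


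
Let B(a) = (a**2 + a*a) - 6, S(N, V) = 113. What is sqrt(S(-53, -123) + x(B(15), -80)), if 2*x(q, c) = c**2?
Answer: sqrt(3313) ≈ 57.559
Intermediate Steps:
B(a) = -6 + 2*a**2 (B(a) = (a**2 + a**2) - 6 = 2*a**2 - 6 = -6 + 2*a**2)
x(q, c) = c**2/2
sqrt(S(-53, -123) + x(B(15), -80)) = sqrt(113 + (1/2)*(-80)**2) = sqrt(113 + (1/2)*6400) = sqrt(113 + 3200) = sqrt(3313)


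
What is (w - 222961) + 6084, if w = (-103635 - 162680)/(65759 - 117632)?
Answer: -11249794306/51873 ≈ -2.1687e+5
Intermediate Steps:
w = 266315/51873 (w = -266315/(-51873) = -266315*(-1/51873) = 266315/51873 ≈ 5.1340)
(w - 222961) + 6084 = (266315/51873 - 222961) + 6084 = -11565389638/51873 + 6084 = -11249794306/51873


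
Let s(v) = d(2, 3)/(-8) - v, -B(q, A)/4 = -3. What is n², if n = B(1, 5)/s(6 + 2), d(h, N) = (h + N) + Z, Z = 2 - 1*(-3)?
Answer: 2304/1369 ≈ 1.6830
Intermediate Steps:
Z = 5 (Z = 2 + 3 = 5)
d(h, N) = 5 + N + h (d(h, N) = (h + N) + 5 = (N + h) + 5 = 5 + N + h)
B(q, A) = 12 (B(q, A) = -4*(-3) = 12)
s(v) = -5/4 - v (s(v) = (5 + 3 + 2)/(-8) - v = 10*(-⅛) - v = -5/4 - v)
n = -48/37 (n = 12/(-5/4 - (6 + 2)) = 12/(-5/4 - 1*8) = 12/(-5/4 - 8) = 12/(-37/4) = 12*(-4/37) = -48/37 ≈ -1.2973)
n² = (-48/37)² = 2304/1369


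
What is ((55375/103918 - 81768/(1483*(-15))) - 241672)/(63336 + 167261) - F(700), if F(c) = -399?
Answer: 70710884485110703/177686972626090 ≈ 397.95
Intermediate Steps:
((55375/103918 - 81768/(1483*(-15))) - 241672)/(63336 + 167261) - F(700) = ((55375/103918 - 81768/(1483*(-15))) - 241672)/(63336 + 167261) - 1*(-399) = ((55375*(1/103918) - 81768/(-22245)) - 241672)/230597 + 399 = ((55375/103918 - 81768*(-1/22245)) - 241672)*(1/230597) + 399 = ((55375/103918 + 27256/7415) - 241672)*(1/230597) + 399 = (3242994633/770551970 - 241672)*(1/230597) + 399 = -186217592699207/770551970*1/230597 + 399 = -186217592699207/177686972626090 + 399 = 70710884485110703/177686972626090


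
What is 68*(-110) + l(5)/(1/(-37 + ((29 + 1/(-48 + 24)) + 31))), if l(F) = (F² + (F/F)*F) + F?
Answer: -160235/24 ≈ -6676.5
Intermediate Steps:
l(F) = F² + 2*F (l(F) = (F² + 1*F) + F = (F² + F) + F = (F + F²) + F = F² + 2*F)
68*(-110) + l(5)/(1/(-37 + ((29 + 1/(-48 + 24)) + 31))) = 68*(-110) + (5*(2 + 5))/(1/(-37 + ((29 + 1/(-48 + 24)) + 31))) = -7480 + (5*7)/(1/(-37 + ((29 + 1/(-24)) + 31))) = -7480 + 35/(1/(-37 + ((29 - 1/24) + 31))) = -7480 + 35/(1/(-37 + (695/24 + 31))) = -7480 + 35/(1/(-37 + 1439/24)) = -7480 + 35/(1/(551/24)) = -7480 + 35/(24/551) = -7480 + 35*(551/24) = -7480 + 19285/24 = -160235/24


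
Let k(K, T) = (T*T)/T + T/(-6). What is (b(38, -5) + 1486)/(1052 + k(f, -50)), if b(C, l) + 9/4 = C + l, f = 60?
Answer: 18201/12124 ≈ 1.5012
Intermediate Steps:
k(K, T) = 5*T/6 (k(K, T) = T²/T + T*(-⅙) = T - T/6 = 5*T/6)
b(C, l) = -9/4 + C + l (b(C, l) = -9/4 + (C + l) = -9/4 + C + l)
(b(38, -5) + 1486)/(1052 + k(f, -50)) = ((-9/4 + 38 - 5) + 1486)/(1052 + (⅚)*(-50)) = (123/4 + 1486)/(1052 - 125/3) = 6067/(4*(3031/3)) = (6067/4)*(3/3031) = 18201/12124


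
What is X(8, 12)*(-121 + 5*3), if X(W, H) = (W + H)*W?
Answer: -16960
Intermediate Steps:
X(W, H) = W*(H + W) (X(W, H) = (H + W)*W = W*(H + W))
X(8, 12)*(-121 + 5*3) = (8*(12 + 8))*(-121 + 5*3) = (8*20)*(-121 + 15) = 160*(-106) = -16960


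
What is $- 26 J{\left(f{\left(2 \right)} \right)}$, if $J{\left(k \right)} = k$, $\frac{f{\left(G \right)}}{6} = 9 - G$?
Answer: $-1092$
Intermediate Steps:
$f{\left(G \right)} = 54 - 6 G$ ($f{\left(G \right)} = 6 \left(9 - G\right) = 54 - 6 G$)
$- 26 J{\left(f{\left(2 \right)} \right)} = - 26 \left(54 - 12\right) = \left(-26\right) 42 = -1092$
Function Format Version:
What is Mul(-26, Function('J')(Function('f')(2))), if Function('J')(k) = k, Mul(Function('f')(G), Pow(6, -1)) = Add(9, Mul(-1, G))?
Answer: -1092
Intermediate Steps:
Function('f')(G) = Add(54, Mul(-6, G)) (Function('f')(G) = Mul(6, Add(9, Mul(-1, G))) = Add(54, Mul(-6, G)))
Mul(-26, Function('J')(Function('f')(2))) = Mul(-26, Add(54, Mul(-6, 2))) = Mul(-26, Add(54, -12)) = Mul(-26, 42) = -1092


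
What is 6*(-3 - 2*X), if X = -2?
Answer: 6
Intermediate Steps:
6*(-3 - 2*X) = 6*(-3 - 2*(-2)) = 6*(-3 + 4) = 6*1 = 6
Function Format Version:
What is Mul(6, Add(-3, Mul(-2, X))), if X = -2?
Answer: 6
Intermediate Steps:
Mul(6, Add(-3, Mul(-2, X))) = Mul(6, Add(-3, Mul(-2, -2))) = Mul(6, Add(-3, 4)) = Mul(6, 1) = 6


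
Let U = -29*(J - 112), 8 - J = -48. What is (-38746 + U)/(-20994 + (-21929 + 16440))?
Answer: 37122/26483 ≈ 1.4017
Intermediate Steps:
J = 56 (J = 8 - 1*(-48) = 8 + 48 = 56)
U = 1624 (U = -29*(56 - 112) = -29*(-56) = 1624)
(-38746 + U)/(-20994 + (-21929 + 16440)) = (-38746 + 1624)/(-20994 + (-21929 + 16440)) = -37122/(-20994 - 5489) = -37122/(-26483) = -37122*(-1/26483) = 37122/26483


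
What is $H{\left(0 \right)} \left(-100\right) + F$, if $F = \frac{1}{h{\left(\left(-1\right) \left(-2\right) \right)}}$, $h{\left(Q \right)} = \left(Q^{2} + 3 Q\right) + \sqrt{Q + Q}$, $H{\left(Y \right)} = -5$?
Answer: $\frac{6001}{12} \approx 500.08$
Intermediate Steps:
$h{\left(Q \right)} = Q^{2} + 3 Q + \sqrt{2} \sqrt{Q}$ ($h{\left(Q \right)} = \left(Q^{2} + 3 Q\right) + \sqrt{2 Q} = \left(Q^{2} + 3 Q\right) + \sqrt{2} \sqrt{Q} = Q^{2} + 3 Q + \sqrt{2} \sqrt{Q}$)
$F = \frac{1}{12}$ ($F = \frac{1}{\left(\left(-1\right) \left(-2\right)\right)^{2} + 3 \left(\left(-1\right) \left(-2\right)\right) + \sqrt{2} \sqrt{\left(-1\right) \left(-2\right)}} = \frac{1}{2^{2} + 3 \cdot 2 + \sqrt{2} \sqrt{2}} = \frac{1}{4 + 6 + 2} = \frac{1}{12} \approx 0.083333$)
$H{\left(0 \right)} \left(-100\right) + F = \left(-5\right) \left(-100\right) + \frac{1}{12} = 500 + \frac{1}{12} = \frac{6001}{12}$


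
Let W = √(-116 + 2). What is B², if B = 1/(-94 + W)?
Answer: (94 - I*√114)⁻² ≈ 0.00010889 + 2.5059e-5*I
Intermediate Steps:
W = I*√114 (W = √(-114) = I*√114 ≈ 10.677*I)
B = 1/(-94 + I*√114) ≈ -0.010503 - 0.001193*I
B² = (-47/4475 - I*√114/8950)²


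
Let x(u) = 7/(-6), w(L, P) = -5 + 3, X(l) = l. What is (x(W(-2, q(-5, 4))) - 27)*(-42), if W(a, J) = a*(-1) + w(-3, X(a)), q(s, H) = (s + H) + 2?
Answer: 1183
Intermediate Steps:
w(L, P) = -2
q(s, H) = 2 + H + s (q(s, H) = (H + s) + 2 = 2 + H + s)
W(a, J) = -2 - a (W(a, J) = a*(-1) - 2 = -a - 2 = -2 - a)
x(u) = -7/6 (x(u) = 7*(-⅙) = -7/6)
(x(W(-2, q(-5, 4))) - 27)*(-42) = (-7/6 - 27)*(-42) = -169/6*(-42) = 1183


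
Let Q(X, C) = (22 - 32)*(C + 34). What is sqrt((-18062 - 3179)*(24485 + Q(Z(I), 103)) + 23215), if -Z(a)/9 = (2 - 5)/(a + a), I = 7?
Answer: 50*I*sqrt(196385) ≈ 22158.0*I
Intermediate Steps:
Z(a) = 27/(2*a) (Z(a) = -9*(2 - 5)/(a + a) = -(-27)/(2*a) = 27/(2*a))
Q(X, C) = -340 - 10*C (Q(X, C) = -10*(34 + C) = -340 - 10*C)
sqrt((-18062 - 3179)*(24485 + Q(Z(I), 103)) + 23215) = sqrt((-18062 - 3179)*(24485 + (-340 - 10*103)) + 23215) = sqrt(-21241*(24485 + (-340 - 1030)) + 23215) = sqrt(-21241*(24485 - 1370) + 23215) = sqrt(-21241*23115 + 23215) = sqrt(-490985715 + 23215) = sqrt(-490962500) = 50*I*sqrt(196385)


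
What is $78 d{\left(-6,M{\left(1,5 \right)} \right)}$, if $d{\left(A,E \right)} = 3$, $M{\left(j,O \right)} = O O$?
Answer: $234$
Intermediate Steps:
$M{\left(j,O \right)} = O^{2}$
$78 d{\left(-6,M{\left(1,5 \right)} \right)} = 78 \cdot 3 = 234$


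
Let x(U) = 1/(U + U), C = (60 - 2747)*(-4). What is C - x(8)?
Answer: 171967/16 ≈ 10748.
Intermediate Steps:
C = 10748 (C = -2687*(-4) = 10748)
x(U) = 1/(2*U)
C - x(8) = 10748 - 1/(2*8) = 10748 - 1*1/16 = 10748 - 1/16 = 171967/16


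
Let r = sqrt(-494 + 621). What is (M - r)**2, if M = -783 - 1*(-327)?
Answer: (456 + sqrt(127))**2 ≈ 2.1834e+5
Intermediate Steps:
r = sqrt(127) ≈ 11.269
M = -456 (M = -783 + 327 = -456)
(M - r)**2 = (-456 - sqrt(127))**2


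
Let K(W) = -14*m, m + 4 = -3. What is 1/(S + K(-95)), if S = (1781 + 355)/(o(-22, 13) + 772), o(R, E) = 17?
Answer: 263/26486 ≈ 0.0099298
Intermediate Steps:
m = -7 (m = -4 - 3 = -7)
K(W) = 98 (K(W) = -14*(-7) = 98)
S = 712/263 (S = (1781 + 355)/(17 + 772) = 2136/789 = 2136*(1/789) = 712/263 ≈ 2.7072)
1/(S + K(-95)) = 1/(712/263 + 98) = 1/(26486/263) = 263/26486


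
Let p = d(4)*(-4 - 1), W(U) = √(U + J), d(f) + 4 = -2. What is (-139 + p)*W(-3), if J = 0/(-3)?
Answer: -109*I*√3 ≈ -188.79*I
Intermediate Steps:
J = 0 (J = 0*(-⅓) = 0)
d(f) = -6 (d(f) = -4 - 2 = -6)
W(U) = √U (W(U) = √(U + 0) = √U)
p = 30 (p = -6*(-4 - 1) = -6*(-5) = 30)
(-139 + p)*W(-3) = (-139 + 30)*√(-3) = -109*I*√3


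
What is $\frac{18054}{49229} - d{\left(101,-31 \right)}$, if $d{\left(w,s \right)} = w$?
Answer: $- \frac{4954075}{49229} \approx -100.63$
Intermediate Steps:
$\frac{18054}{49229} - d{\left(101,-31 \right)} = \frac{18054}{49229} - 101 = - \frac{4954075}{49229}$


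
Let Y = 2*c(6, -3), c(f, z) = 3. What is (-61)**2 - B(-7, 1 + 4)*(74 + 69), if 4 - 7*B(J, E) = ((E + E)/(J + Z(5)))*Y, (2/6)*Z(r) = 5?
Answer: 7585/2 ≈ 3792.5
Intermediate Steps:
Z(r) = 15 (Z(r) = 3*5 = 15)
Y = 6 (Y = 2*3 = 6)
B(J, E) = 4/7 - 12*E/(7*(15 + J)) (B(J, E) = 4/7 - (E + E)/(J + 15)*6/7 = 4/7 - (2*E)/(15 + J)*6/7 = 4/7 - 2*E/(15 + J)*6/7 = 4/7 - 12*E/(7*(15 + J)))
(-61)**2 - B(-7, 1 + 4)*(74 + 69) = (-61)**2 - 4*(15 - 7 - 3*(1 + 4))/(7*(15 - 7))*(74 + 69) = 3721 - (4/7)*(15 - 7 - 3*5)/8*143 = 3721 - (4/7)*(1/8)*(15 - 7 - 15)*143 = 3721 - (4/7)*(1/8)*(-7)*143 = 3721 - (-1)*143/2 = 3721 - 1*(-143/2) = 3721 + 143/2 = 7585/2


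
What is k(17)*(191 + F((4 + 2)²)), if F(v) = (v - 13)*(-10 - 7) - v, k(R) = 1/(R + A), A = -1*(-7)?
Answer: -59/6 ≈ -9.8333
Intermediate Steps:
A = 7
k(R) = 1/(7 + R) (k(R) = 1/(R + 7) = 1/(7 + R))
F(v) = 221 - 18*v (F(v) = (-13 + v)*(-17) - v = (221 - 17*v) - v = 221 - 18*v)
k(17)*(191 + F((4 + 2)²)) = (191 + (221 - 18*(4 + 2)²))/(7 + 17) = (191 + (221 - 18*6²))/24 = (191 + (221 - 18*36))/24 = (191 + (221 - 648))/24 = (191 - 427)/24 = (1/24)*(-236) = -59/6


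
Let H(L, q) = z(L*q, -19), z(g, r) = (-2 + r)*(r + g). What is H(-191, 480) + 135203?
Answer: 2060882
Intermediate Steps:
z(g, r) = (-2 + r)*(g + r)
H(L, q) = 399 - 21*L*q (H(L, q) = (-19)² - 2*L*q - 2*(-19) + (L*q)*(-19) = 361 - 2*L*q + 38 - 19*L*q = 399 - 21*L*q)
H(-191, 480) + 135203 = (399 - 21*(-191)*480) + 135203 = (399 + 1925280) + 135203 = 1925679 + 135203 = 2060882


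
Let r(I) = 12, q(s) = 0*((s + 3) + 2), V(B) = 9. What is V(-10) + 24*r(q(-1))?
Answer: 297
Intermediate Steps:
q(s) = 0 (q(s) = 0*((3 + s) + 2) = 0*(5 + s) = 0)
V(-10) + 24*r(q(-1)) = 9 + 24*12 = 9 + 288 = 297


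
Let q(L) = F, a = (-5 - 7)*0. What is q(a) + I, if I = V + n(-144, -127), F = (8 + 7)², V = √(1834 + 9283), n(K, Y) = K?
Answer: 81 + √11117 ≈ 186.44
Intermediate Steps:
V = √11117 ≈ 105.44
a = 0 (a = -12*0 = 0)
F = 225 (F = 15² = 225)
q(L) = 225
I = -144 + √11117 (I = √11117 - 144 = -144 + √11117 ≈ -38.563)
q(a) + I = 225 + (-144 + √11117) = 81 + √11117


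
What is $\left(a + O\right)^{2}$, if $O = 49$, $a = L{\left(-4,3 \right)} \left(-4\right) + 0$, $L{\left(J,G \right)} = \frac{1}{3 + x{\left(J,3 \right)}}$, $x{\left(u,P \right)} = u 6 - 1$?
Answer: $\frac{292681}{121} \approx 2418.9$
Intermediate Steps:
$x{\left(u,P \right)} = -1 + 6 u$ ($x{\left(u,P \right)} = 6 u - 1 = -1 + 6 u$)
$L{\left(J,G \right)} = \frac{1}{2 + 6 J}$ ($L{\left(J,G \right)} = \frac{1}{3 + \left(-1 + 6 J\right)} = \frac{1}{2 + 6 J}$)
$a = \frac{2}{11}$ ($a = \frac{1}{2 \left(1 + 3 \left(-4\right)\right)} \left(-4\right) + 0 = \frac{1}{2 \left(1 - 12\right)} \left(-4\right) + 0 = \frac{1}{2 \left(-11\right)} \left(-4\right) + 0 = \frac{1}{2} \left(- \frac{1}{11}\right) \left(-4\right) + 0 = \left(- \frac{1}{22}\right) \left(-4\right) + 0 = \frac{2}{11} + 0 = \frac{2}{11} \approx 0.18182$)
$\left(a + O\right)^{2} = \left(\frac{2}{11} + 49\right)^{2} = \left(\frac{541}{11}\right)^{2} = \frac{292681}{121}$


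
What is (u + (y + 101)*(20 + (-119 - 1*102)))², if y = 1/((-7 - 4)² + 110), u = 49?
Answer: 2431949799841/5929 ≈ 4.1018e+8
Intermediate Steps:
y = 1/231 (y = 1/((-11)² + 110) = 1/(121 + 110) = 1/231 ≈ 0.0043290)
(u + (y + 101)*(20 + (-119 - 1*102)))² = (49 + (1/231 + 101)*(20 + (-119 - 1*102)))² = (49 + 23332*(20 + (-119 - 102))/231)² = (49 + 23332*(20 - 221)/231)² = (49 + (23332/231)*(-201))² = (49 - 1563244/77)² = (-1559471/77)² = 2431949799841/5929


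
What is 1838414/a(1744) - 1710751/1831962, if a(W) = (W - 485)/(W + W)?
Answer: 11747249050043275/2306440158 ≈ 5.0932e+6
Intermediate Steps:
a(W) = (-485 + W)/(2*W) (a(W) = (-485 + W)/((2*W)) = (-485 + W)*(1/(2*W)) = (-485 + W)/(2*W))
1838414/a(1744) - 1710751/1831962 = 1838414/(((1/2)*(-485 + 1744)/1744)) - 1710751/1831962 = 1838414/(((1/2)*(1/1744)*1259)) - 1710751*1/1831962 = 1838414/(1259/3488) - 1710751/1831962 = 1838414*(3488/1259) - 1710751/1831962 = 6412388032/1259 - 1710751/1831962 = 11747249050043275/2306440158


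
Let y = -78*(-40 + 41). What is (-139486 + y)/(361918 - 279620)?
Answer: -69782/41149 ≈ -1.6958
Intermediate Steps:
y = -78 (y = -78*1 = -78)
(-139486 + y)/(361918 - 279620) = (-139486 - 78)/(361918 - 279620) = -139564/82298 = -139564*1/82298 = -69782/41149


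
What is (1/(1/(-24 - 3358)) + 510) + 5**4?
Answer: -2247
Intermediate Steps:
(1/(1/(-24 - 3358)) + 510) + 5**4 = (1/(1/(-3382)) + 510) + 625 = (1/(-1/3382) + 510) + 625 = (-3382 + 510) + 625 = -2872 + 625 = -2247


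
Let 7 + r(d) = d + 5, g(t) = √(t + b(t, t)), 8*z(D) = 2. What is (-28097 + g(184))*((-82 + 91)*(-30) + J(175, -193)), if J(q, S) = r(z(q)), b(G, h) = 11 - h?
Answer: 30541439/4 - 1087*√11/4 ≈ 7.6345e+6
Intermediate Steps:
z(D) = ¼ (z(D) = (⅛)*2 = ¼)
g(t) = √11 (g(t) = √(t + (11 - t)) = √11)
r(d) = -2 + d (r(d) = -7 + (d + 5) = -7 + (5 + d) = -2 + d)
J(q, S) = -7/4 (J(q, S) = -2 + ¼ = -7/4)
(-28097 + g(184))*((-82 + 91)*(-30) + J(175, -193)) = (-28097 + √11)*((-82 + 91)*(-30) - 7/4) = (-28097 + √11)*(9*(-30) - 7/4) = (-28097 + √11)*(-270 - 7/4) = (-28097 + √11)*(-1087/4) = 30541439/4 - 1087*√11/4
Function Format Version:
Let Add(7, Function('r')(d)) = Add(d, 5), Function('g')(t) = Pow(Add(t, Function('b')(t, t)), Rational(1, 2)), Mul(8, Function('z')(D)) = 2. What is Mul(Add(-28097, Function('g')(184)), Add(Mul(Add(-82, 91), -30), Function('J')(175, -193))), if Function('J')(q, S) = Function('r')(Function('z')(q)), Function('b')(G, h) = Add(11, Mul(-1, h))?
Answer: Add(Rational(30541439, 4), Mul(Rational(-1087, 4), Pow(11, Rational(1, 2)))) ≈ 7.6345e+6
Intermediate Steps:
Function('z')(D) = Rational(1, 4) (Function('z')(D) = Mul(Rational(1, 8), 2) = Rational(1, 4))
Function('g')(t) = Pow(11, Rational(1, 2)) (Function('g')(t) = Pow(Add(t, Add(11, Mul(-1, t))), Rational(1, 2)) = Pow(11, Rational(1, 2)))
Function('r')(d) = Add(-2, d) (Function('r')(d) = Add(-7, Add(d, 5)) = Add(-7, Add(5, d)) = Add(-2, d))
Function('J')(q, S) = Rational(-7, 4) (Function('J')(q, S) = Add(-2, Rational(1, 4)) = Rational(-7, 4))
Mul(Add(-28097, Function('g')(184)), Add(Mul(Add(-82, 91), -30), Function('J')(175, -193))) = Mul(Add(-28097, Pow(11, Rational(1, 2))), Add(Mul(Add(-82, 91), -30), Rational(-7, 4))) = Mul(Add(-28097, Pow(11, Rational(1, 2))), Add(Mul(9, -30), Rational(-7, 4))) = Mul(Add(-28097, Pow(11, Rational(1, 2))), Add(-270, Rational(-7, 4))) = Mul(Add(-28097, Pow(11, Rational(1, 2))), Rational(-1087, 4)) = Add(Rational(30541439, 4), Mul(Rational(-1087, 4), Pow(11, Rational(1, 2))))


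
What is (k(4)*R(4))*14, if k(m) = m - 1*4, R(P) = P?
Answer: 0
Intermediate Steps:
k(m) = -4 + m (k(m) = m - 4 = -4 + m)
(k(4)*R(4))*14 = ((-4 + 4)*4)*14 = (0*4)*14 = 0*14 = 0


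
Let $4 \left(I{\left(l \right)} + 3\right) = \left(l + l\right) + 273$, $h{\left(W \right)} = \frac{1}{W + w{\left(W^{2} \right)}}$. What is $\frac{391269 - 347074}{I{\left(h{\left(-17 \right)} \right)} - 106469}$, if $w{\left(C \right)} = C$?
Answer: $- \frac{24042080}{57883639} \approx -0.41535$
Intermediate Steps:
$h{\left(W \right)} = \frac{1}{W + W^{2}}$
$I{\left(l \right)} = \frac{261}{4} + \frac{l}{2}$ ($I{\left(l \right)} = -3 + \frac{\left(l + l\right) + 273}{4} = -3 + \frac{2 l + 273}{4} = -3 + \frac{273 + 2 l}{4} = -3 + \left(\frac{273}{4} + \frac{l}{2}\right) = \frac{261}{4} + \frac{l}{2}$)
$\frac{391269 - 347074}{I{\left(h{\left(-17 \right)} \right)} - 106469} = \frac{391269 - 347074}{\left(\frac{261}{4} + \frac{\frac{1}{-17} \frac{1}{1 - 17}}{2}\right) - 106469} = \frac{44195}{\left(\frac{261}{4} + \frac{\left(- \frac{1}{17}\right) \frac{1}{-16}}{2}\right) - 106469} = \frac{44195}{\left(\frac{261}{4} + \frac{\left(- \frac{1}{17}\right) \left(- \frac{1}{16}\right)}{2}\right) - 106469} = \frac{44195}{\left(\frac{261}{4} + \frac{1}{2} \cdot \frac{1}{272}\right) - 106469} = \frac{44195}{\left(\frac{261}{4} + \frac{1}{544}\right) - 106469} = \frac{44195}{\frac{35497}{544} - 106469} = \frac{44195}{- \frac{57883639}{544}} = 44195 \left(- \frac{544}{57883639}\right) = - \frac{24042080}{57883639}$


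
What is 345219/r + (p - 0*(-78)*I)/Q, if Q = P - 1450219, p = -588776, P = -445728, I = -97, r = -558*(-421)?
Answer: 264277002587/148464025782 ≈ 1.7801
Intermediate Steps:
r = 234918
Q = -1895947 (Q = -445728 - 1450219 = -1895947)
345219/r + (p - 0*(-78)*I)/Q = 345219/234918 + (-588776 - 0*(-78)*(-97))/(-1895947) = 345219*(1/234918) + (-588776 - 0*(-97))*(-1/1895947) = 115073/78306 + (-588776 - 1*0)*(-1/1895947) = 115073/78306 + (-588776 + 0)*(-1/1895947) = 115073/78306 - 588776*(-1/1895947) = 115073/78306 + 588776/1895947 = 264277002587/148464025782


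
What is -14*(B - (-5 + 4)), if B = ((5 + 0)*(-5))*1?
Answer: 336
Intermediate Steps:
B = -25 (B = (5*(-5))*1 = -25*1 = -25)
-14*(B - (-5 + 4)) = -14*(-25 - (-5 + 4)) = -14*(-25 - 1*(-1)) = -14*(-25 + 1) = -14*(-24) = 336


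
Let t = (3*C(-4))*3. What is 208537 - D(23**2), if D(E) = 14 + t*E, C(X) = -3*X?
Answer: 151391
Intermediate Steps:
t = 108 (t = (3*(-3*(-4)))*3 = (3*12)*3 = 36*3 = 108)
D(E) = 14 + 108*E
208537 - D(23**2) = 208537 - (14 + 108*23**2) = 208537 - (14 + 108*529) = 208537 - (14 + 57132) = 208537 - 1*57146 = 208537 - 57146 = 151391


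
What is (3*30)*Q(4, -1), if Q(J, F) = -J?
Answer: -360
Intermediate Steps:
(3*30)*Q(4, -1) = (3*30)*(-1*4) = 90*(-4) = -360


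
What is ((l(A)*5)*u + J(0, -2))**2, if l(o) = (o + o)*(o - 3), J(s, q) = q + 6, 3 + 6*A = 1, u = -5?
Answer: 215296/81 ≈ 2658.0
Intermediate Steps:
A = -1/3 (A = -1/2 + (1/6)*1 = -1/2 + 1/6 = -1/3 ≈ -0.33333)
J(s, q) = 6 + q
l(o) = 2*o*(-3 + o) (l(o) = (2*o)*(-3 + o) = 2*o*(-3 + o))
((l(A)*5)*u + J(0, -2))**2 = (((2*(-1/3)*(-3 - 1/3))*5)*(-5) + (6 - 2))**2 = (((2*(-1/3)*(-10/3))*5)*(-5) + 4)**2 = (((20/9)*5)*(-5) + 4)**2 = ((100/9)*(-5) + 4)**2 = (-500/9 + 4)**2 = (-464/9)**2 = 215296/81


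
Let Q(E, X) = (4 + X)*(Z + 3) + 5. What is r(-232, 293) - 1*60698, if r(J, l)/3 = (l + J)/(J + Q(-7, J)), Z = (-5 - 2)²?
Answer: -733414117/12083 ≈ -60698.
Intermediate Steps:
Z = 49 (Z = (-7)² = 49)
Q(E, X) = 213 + 52*X (Q(E, X) = (4 + X)*(49 + 3) + 5 = (4 + X)*52 + 5 = (208 + 52*X) + 5 = 213 + 52*X)
r(J, l) = 3*(J + l)/(213 + 53*J) (r(J, l) = 3*((l + J)/(J + (213 + 52*J))) = 3*((J + l)/(213 + 53*J)) = 3*(J + l)/(213 + 53*J))
r(-232, 293) - 1*60698 = 3*(-232 + 293)/(213 + 53*(-232)) - 1*60698 = 3*61/(213 - 12296) - 60698 = 3*61/(-12083) - 60698 = 3*(-1/12083)*61 - 60698 = -183/12083 - 60698 = -733414117/12083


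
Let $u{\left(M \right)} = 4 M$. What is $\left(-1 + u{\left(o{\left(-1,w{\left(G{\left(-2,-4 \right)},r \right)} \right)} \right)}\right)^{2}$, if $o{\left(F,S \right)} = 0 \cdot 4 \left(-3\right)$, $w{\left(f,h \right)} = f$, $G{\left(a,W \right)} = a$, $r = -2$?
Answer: $1$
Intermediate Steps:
$o{\left(F,S \right)} = 0$ ($o{\left(F,S \right)} = 0 \left(-3\right) = 0$)
$\left(-1 + u{\left(o{\left(-1,w{\left(G{\left(-2,-4 \right)},r \right)} \right)} \right)}\right)^{2} = \left(-1 + 4 \cdot 0\right)^{2} = \left(-1 + 0\right)^{2} = \left(-1\right)^{2} = 1$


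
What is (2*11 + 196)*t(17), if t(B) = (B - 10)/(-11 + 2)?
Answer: -1526/9 ≈ -169.56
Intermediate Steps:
t(B) = 10/9 - B/9 (t(B) = (-10 + B)/(-9) = (-10 + B)*(-⅑) = 10/9 - B/9)
(2*11 + 196)*t(17) = (2*11 + 196)*(10/9 - ⅑*17) = (22 + 196)*(10/9 - 17/9) = 218*(-7/9) = -1526/9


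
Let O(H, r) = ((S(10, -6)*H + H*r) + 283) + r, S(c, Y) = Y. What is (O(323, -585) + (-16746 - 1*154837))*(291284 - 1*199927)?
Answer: -33142309746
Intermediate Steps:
O(H, r) = 283 + r - 6*H + H*r (O(H, r) = ((-6*H + H*r) + 283) + r = (283 - 6*H + H*r) + r = 283 + r - 6*H + H*r)
(O(323, -585) + (-16746 - 1*154837))*(291284 - 1*199927) = ((283 - 585 - 6*323 + 323*(-585)) + (-16746 - 1*154837))*(291284 - 1*199927) = ((283 - 585 - 1938 - 188955) + (-16746 - 154837))*(291284 - 199927) = (-191195 - 171583)*91357 = -362778*91357 = -33142309746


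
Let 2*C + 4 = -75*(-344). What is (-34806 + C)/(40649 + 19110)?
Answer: -21908/59759 ≈ -0.36661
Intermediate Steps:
C = 12898 (C = -2 + (-75*(-344))/2 = -2 + (1/2)*25800 = -2 + 12900 = 12898)
(-34806 + C)/(40649 + 19110) = (-34806 + 12898)/(40649 + 19110) = -21908/59759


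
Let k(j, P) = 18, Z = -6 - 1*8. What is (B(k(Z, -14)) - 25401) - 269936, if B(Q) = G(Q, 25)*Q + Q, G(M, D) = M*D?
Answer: -287219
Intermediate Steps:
G(M, D) = D*M
Z = -14 (Z = -6 - 8 = -14)
B(Q) = Q + 25*Q² (B(Q) = (25*Q)*Q + Q = 25*Q² + Q = Q + 25*Q²)
(B(k(Z, -14)) - 25401) - 269936 = (18*(1 + 25*18) - 25401) - 269936 = (18*(1 + 450) - 25401) - 269936 = (18*451 - 25401) - 269936 = (8118 - 25401) - 269936 = -17283 - 269936 = -287219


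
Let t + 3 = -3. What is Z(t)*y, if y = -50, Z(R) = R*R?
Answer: -1800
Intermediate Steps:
t = -6 (t = -3 - 3 = -6)
Z(R) = R**2
Z(t)*y = (-6)**2*(-50) = 36*(-50) = -1800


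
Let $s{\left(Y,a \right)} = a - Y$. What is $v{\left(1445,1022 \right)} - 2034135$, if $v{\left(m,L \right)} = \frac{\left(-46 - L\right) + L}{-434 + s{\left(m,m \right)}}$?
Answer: $- \frac{441407272}{217} \approx -2.0341 \cdot 10^{6}$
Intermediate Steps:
$v{\left(m,L \right)} = \frac{23}{217}$ ($v{\left(m,L \right)} = \frac{\left(-46 - L\right) + L}{-434 + \left(m - m\right)} = - \frac{46}{-434 + 0} = - \frac{46}{-434} = \left(-46\right) \left(- \frac{1}{434}\right) = \frac{23}{217}$)
$v{\left(1445,1022 \right)} - 2034135 = \frac{23}{217} - 2034135 = - \frac{441407272}{217}$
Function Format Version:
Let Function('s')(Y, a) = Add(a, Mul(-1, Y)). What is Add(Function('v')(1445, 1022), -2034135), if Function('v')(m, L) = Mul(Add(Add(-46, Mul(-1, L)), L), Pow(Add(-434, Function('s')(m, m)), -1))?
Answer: Rational(-441407272, 217) ≈ -2.0341e+6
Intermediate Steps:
Function('v')(m, L) = Rational(23, 217) (Function('v')(m, L) = Mul(Add(Add(-46, Mul(-1, L)), L), Pow(Add(-434, Add(m, Mul(-1, m))), -1)) = Mul(-46, Pow(Add(-434, 0), -1)) = Mul(-46, Pow(-434, -1)) = Mul(-46, Rational(-1, 434)) = Rational(23, 217))
Add(Function('v')(1445, 1022), -2034135) = Add(Rational(23, 217), -2034135) = Rational(-441407272, 217)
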